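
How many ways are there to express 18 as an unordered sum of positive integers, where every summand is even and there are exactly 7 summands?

2

They are:
6 + 2 + 2 + 2 + 2 + 2 + 2
4 + 4 + 2 + 2 + 2 + 2 + 2
Counting gives 2.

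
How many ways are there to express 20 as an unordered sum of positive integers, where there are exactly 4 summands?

64

There are too many to list fully; the first 12 (by largest part) are:
17,1,1,1
16,2,1,1
15,3,1,1
15,2,2,1
14,4,1,1
14,3,2,1
14,2,2,2
13,5,1,1
13,4,2,1
13,3,3,1
13,3,2,2
12,6,1,1
…and 52 more, for 64 total.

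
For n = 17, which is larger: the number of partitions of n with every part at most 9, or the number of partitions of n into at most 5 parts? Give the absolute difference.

133

Partitions of 17 with every part at most 9: 252.
Partitions of 17 into at most 5 parts: 119.
|252 − 119| = 133.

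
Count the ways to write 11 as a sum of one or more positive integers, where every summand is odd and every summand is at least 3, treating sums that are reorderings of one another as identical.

Enumerating:
11
5, 3, 3
Counting gives 2.

2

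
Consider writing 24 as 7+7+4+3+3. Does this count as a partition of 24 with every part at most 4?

The parts sum to 24, and the condition 'no summand exceeds 4' is violated.

No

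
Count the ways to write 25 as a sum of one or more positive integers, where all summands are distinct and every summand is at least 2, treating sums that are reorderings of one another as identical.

76

Systematic enumeration (by largest part, then next-largest, …) yields 76.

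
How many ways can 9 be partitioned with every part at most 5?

They are:
4+5
1+3+5
2+2+5
1+1+2+5
1+1+1+1+5
1+4+4
2+3+4
1+1+3+4
1+2+2+4
1+1+1+2+4
1+1+1+1+1+4
3+3+3
1+2+3+3
1+1+1+3+3
2+2+2+3
1+1+2+2+3
1+1+1+1+2+3
1+1+1+1+1+1+3
1+2+2+2+2
1+1+1+2+2+2
1+1+1+1+1+2+2
1+1+1+1+1+1+1+2
1+1+1+1+1+1+1+1+1

23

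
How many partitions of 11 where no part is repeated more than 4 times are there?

44

A partial list (first 12 by largest part):
11
10, 1
9, 2
9, 1, 1
8, 3
8, 2, 1
8, 1, 1, 1
7, 4
7, 3, 1
7, 2, 2
7, 2, 1, 1
7, 1, 1, 1, 1
…and 32 more, for 44 total.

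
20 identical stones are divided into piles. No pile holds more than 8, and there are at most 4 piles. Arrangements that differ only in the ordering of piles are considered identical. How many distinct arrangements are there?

A partial list (first 12 by largest part):
4, 8, 8
1, 3, 8, 8
2, 2, 8, 8
5, 7, 8
1, 4, 7, 8
2, 3, 7, 8
6, 6, 8
1, 5, 6, 8
2, 4, 6, 8
3, 3, 6, 8
2, 5, 5, 8
3, 4, 5, 8
…and 15 more, for 27 total.

27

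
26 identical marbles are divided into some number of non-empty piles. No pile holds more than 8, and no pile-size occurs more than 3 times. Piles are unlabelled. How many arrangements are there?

382

There are 382 such partitions.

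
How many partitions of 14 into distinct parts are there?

The partitions of 14 that satisfy the conditions:
14
13,1
12,2
11,3
11,2,1
10,4
10,3,1
9,5
9,4,1
9,3,2
8,6
8,5,1
8,4,2
8,3,2,1
7,6,1
7,5,2
7,4,3
7,4,2,1
6,5,3
6,5,2,1
6,4,3,1
5,4,3,2
That's 22 in total.

22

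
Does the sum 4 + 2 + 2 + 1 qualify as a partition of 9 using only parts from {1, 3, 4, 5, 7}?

The parts sum to 9, and the condition 'each summand belongs to {1, 3, 4, 5, 7}' is violated.

No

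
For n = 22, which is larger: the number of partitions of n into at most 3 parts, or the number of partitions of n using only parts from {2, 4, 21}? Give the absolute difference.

Partitions of 22 into at most 3 parts: 52.
Partitions of 22 using only parts from {2, 4, 21}: 6.
|52 − 6| = 46.

46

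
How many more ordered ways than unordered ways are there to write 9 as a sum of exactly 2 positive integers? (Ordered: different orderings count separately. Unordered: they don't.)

Compositions: C(8,1) = 8.
Unordered (partitions into 2 parts): 4.
Difference: 8 − 4 = 4.

4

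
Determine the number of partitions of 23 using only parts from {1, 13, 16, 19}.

4

They are:
19 + 1 + 1 + 1 + 1
16 + 1 + 1 + 1 + 1 + 1 + 1 + 1
13 + 1 + 1 + 1 + 1 + 1 + 1 + 1 + 1 + 1 + 1
1 + 1 + 1 + 1 + 1 + 1 + 1 + 1 + 1 + 1 + 1 + 1 + 1 + 1 + 1 + 1 + 1 + 1 + 1 + 1 + 1 + 1 + 1
Counting gives 4.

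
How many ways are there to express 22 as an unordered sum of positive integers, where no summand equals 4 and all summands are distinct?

A partial list (first 12 by largest part):
22
1,21
2,20
3,19
1,2,19
1,3,18
5,17
2,3,17
6,16
1,5,16
1,2,3,16
7,15
…and 46 more, for 58 total.

58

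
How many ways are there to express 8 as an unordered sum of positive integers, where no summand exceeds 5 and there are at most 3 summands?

6

They are:
5, 3
5, 2, 1
4, 4
4, 3, 1
4, 2, 2
3, 3, 2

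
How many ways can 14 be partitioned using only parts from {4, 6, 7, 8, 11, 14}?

4

Listing the qualifying partitions of 14:
14
8+6
7+7
6+4+4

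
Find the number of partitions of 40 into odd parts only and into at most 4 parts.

94

Systematic enumeration (by largest part, then next-largest, …) yields 94.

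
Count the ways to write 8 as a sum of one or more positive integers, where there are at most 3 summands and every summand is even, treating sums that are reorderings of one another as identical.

The partitions of 8 that satisfy the conditions:
8
6, 2
4, 4
4, 2, 2
Counting gives 4.

4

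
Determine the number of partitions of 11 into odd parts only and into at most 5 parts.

8

Listing the qualifying partitions of 11:
11
9,1,1
7,3,1
7,1,1,1,1
5,5,1
5,3,3
5,3,1,1,1
3,3,3,1,1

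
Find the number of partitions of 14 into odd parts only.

22

Listing the qualifying partitions of 14:
1+13
3+11
1+1+1+11
5+9
1+1+3+9
1+1+1+1+1+9
7+7
1+1+5+7
1+3+3+7
1+1+1+1+3+7
1+1+1+1+1+1+1+7
1+3+5+5
1+1+1+1+5+5
3+3+3+5
1+1+1+3+3+5
1+1+1+1+1+1+3+5
1+1+1+1+1+1+1+1+1+5
1+1+3+3+3+3
1+1+1+1+1+3+3+3
1+1+1+1+1+1+1+1+3+3
1+1+1+1+1+1+1+1+1+1+1+3
1+1+1+1+1+1+1+1+1+1+1+1+1+1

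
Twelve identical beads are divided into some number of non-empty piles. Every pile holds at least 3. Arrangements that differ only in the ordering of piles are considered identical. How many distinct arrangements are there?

9

They are:
12
9,3
8,4
7,5
6,6
6,3,3
5,4,3
4,4,4
3,3,3,3
Counting gives 9.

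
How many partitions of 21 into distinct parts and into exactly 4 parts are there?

27

There are too many to list fully; the first 12 (by largest part) are:
1 + 2 + 3 + 15
1 + 2 + 4 + 14
1 + 2 + 5 + 13
1 + 3 + 4 + 13
1 + 2 + 6 + 12
1 + 3 + 5 + 12
2 + 3 + 4 + 12
1 + 2 + 7 + 11
1 + 3 + 6 + 11
1 + 4 + 5 + 11
2 + 3 + 5 + 11
1 + 2 + 8 + 10
…and 15 more, for 27 total.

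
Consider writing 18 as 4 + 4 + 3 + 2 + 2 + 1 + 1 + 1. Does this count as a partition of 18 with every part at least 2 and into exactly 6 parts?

No

The parts sum to 18, and the condition 'every summand is at least 2' is violated.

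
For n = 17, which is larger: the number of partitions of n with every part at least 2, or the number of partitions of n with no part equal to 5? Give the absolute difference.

Partitions of 17 with every part at least 2: 66.
Partitions of 17 with no part equal to 5: 220.
|66 − 220| = 154.

154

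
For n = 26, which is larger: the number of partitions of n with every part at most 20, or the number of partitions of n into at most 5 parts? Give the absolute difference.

Partitions of 26 with every part at most 20: 2417.
Partitions of 26 into at most 5 parts: 427.
|2417 − 427| = 1990.

1990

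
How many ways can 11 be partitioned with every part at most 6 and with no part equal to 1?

Enumerating:
6 + 5
6 + 3 + 2
5 + 4 + 2
5 + 3 + 3
5 + 2 + 2 + 2
4 + 4 + 3
4 + 3 + 2 + 2
3 + 3 + 3 + 2
3 + 2 + 2 + 2 + 2

9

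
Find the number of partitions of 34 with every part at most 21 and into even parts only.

267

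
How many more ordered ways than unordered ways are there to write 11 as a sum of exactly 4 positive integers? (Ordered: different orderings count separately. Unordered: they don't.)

Ordered (compositions into 4 parts): C(10,3) = 120.
Unordered (partitions into 4 parts): 11.
Difference: 120 − 11 = 109.

109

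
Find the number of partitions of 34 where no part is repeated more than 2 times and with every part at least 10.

13

Enumerating:
34
24+10
23+11
22+12
21+13
20+14
19+15
18+16
17+17
14+10+10
13+11+10
12+12+10
12+11+11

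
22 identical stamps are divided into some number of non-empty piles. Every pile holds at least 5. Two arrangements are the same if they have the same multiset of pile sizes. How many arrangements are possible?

18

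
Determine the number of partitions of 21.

792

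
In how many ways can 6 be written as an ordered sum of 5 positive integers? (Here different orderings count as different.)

A composition of 6 into 5 positive parts is chosen by placing 4 dividers among the 5 gaps between 6 units: C(5,4) = 5.

5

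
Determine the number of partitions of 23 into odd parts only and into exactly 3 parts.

They are:
21, 1, 1
19, 3, 1
17, 5, 1
17, 3, 3
15, 7, 1
15, 5, 3
13, 9, 1
13, 7, 3
13, 5, 5
11, 11, 1
11, 9, 3
11, 7, 5
9, 9, 5
9, 7, 7
Counting gives 14.

14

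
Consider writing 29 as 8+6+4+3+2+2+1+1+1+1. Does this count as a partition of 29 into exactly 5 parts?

No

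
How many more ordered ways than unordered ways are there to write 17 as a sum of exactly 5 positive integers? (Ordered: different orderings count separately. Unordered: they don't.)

1773

Compositions: C(16,4) = 1820.
Partitions of 17 into exactly 5 parts: 47.
Difference: 1820 − 47 = 1773.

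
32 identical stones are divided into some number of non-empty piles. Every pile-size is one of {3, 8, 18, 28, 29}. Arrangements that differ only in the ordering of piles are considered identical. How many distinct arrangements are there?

4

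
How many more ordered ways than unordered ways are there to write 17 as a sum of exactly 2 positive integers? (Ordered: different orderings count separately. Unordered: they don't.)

8

Compositions: C(16,1) = 16.
Partitions of 17 into exactly 2 parts: 8.
Difference: 16 − 8 = 8.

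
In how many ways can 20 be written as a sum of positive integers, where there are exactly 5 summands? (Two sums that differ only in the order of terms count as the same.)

Direct enumeration gives 84 partitions.

84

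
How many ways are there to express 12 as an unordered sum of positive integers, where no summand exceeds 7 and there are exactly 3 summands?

Listing the qualifying partitions of 12:
1, 4, 7
2, 3, 7
1, 5, 6
2, 4, 6
3, 3, 6
2, 5, 5
3, 4, 5
4, 4, 4
Counting gives 8.

8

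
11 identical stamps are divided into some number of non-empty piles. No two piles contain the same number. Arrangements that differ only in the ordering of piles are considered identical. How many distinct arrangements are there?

12

Enumerating:
11
1+10
2+9
3+8
1+2+8
4+7
1+3+7
5+6
1+4+6
2+3+6
2+4+5
1+2+3+5
That's 12 in total.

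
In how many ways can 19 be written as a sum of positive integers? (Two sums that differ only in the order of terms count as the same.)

490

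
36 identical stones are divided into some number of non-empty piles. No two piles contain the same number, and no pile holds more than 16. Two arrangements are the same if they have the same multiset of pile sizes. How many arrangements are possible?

Counting exhaustively, 365 partitions satisfy the conditions.

365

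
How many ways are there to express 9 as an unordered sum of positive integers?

There are too many to list fully; the first 12 (by largest part) are:
9
8,1
7,2
7,1,1
6,3
6,2,1
6,1,1,1
5,4
5,3,1
5,2,2
5,2,1,1
5,1,1,1,1
…and 18 more, for 30 total.

30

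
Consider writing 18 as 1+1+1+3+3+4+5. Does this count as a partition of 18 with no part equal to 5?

The parts sum to 18, and the condition 'no summand equals 5' is violated.

No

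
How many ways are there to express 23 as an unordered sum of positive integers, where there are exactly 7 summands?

Direct enumeration gives 164 partitions.

164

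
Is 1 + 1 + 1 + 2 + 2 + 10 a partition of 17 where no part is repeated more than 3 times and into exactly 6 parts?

Yes

The parts sum to 17, and the condition 'no summand is used more than 3 times' holds; the condition 'there are exactly 6 summands' holds.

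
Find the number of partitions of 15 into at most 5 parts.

Systematic enumeration (by largest part, then next-largest, …) yields 84.

84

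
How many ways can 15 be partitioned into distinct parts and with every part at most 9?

17

Enumerating:
9 + 6
9 + 5 + 1
9 + 4 + 2
9 + 3 + 2 + 1
8 + 7
8 + 6 + 1
8 + 5 + 2
8 + 4 + 3
8 + 4 + 2 + 1
7 + 6 + 2
7 + 5 + 3
7 + 5 + 2 + 1
7 + 4 + 3 + 1
6 + 5 + 4
6 + 5 + 3 + 1
6 + 4 + 3 + 2
5 + 4 + 3 + 2 + 1
Counting gives 17.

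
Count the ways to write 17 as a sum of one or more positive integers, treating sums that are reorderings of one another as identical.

297

Counting exhaustively, 297 partitions satisfy the conditions.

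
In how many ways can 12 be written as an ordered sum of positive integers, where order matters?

Each of the 11 gaps between 12 units is either a break or not: 2^11 = 2048.

2048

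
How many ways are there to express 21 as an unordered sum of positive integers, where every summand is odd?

76

Systematic enumeration (by largest part, then next-largest, …) yields 76.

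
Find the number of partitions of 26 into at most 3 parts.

A partial list (first 12 by largest part):
26
25 + 1
24 + 2
24 + 1 + 1
23 + 3
23 + 2 + 1
22 + 4
22 + 3 + 1
22 + 2 + 2
21 + 5
21 + 4 + 1
21 + 3 + 2
…and 58 more, for 70 total.

70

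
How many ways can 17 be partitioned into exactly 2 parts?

Enumerating:
16, 1
15, 2
14, 3
13, 4
12, 5
11, 6
10, 7
9, 8
That's 8 in total.

8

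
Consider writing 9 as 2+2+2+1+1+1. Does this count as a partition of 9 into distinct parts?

No

The parts sum to 9, and the condition 'all summands are distinct' is violated.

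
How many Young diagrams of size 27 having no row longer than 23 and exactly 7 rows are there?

364

Counting exhaustively, 364 partitions satisfy the conditions.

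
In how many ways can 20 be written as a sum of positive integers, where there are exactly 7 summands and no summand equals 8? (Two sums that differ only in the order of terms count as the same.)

Systematic enumeration (by largest part, then next-largest, …) yields 71.

71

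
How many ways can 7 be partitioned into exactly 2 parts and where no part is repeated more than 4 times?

The partitions of 7 that satisfy the conditions:
6,1
5,2
4,3
That's 3 in total.

3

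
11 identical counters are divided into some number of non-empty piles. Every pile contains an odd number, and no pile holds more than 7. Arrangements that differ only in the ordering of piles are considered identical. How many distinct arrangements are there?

Enumerating:
7,3,1
7,1,1,1,1
5,5,1
5,3,3
5,3,1,1,1
5,1,1,1,1,1,1
3,3,3,1,1
3,3,1,1,1,1,1
3,1,1,1,1,1,1,1,1
1,1,1,1,1,1,1,1,1,1,1
That's 10 in total.

10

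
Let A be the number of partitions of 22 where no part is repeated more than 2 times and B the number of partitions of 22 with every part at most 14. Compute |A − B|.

Partitions of 22 where no part is repeated more than 2 times: 297.
Partitions of 22 with every part at most 14: 957.
|297 − 957| = 660.

660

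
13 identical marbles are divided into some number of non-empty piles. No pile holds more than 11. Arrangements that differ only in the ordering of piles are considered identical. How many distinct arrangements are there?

99

Counting exhaustively, 99 partitions satisfy the conditions.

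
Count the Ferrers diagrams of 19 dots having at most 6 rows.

A full systematic count gives 235.

235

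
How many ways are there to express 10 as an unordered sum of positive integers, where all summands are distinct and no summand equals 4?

The partitions of 10 that satisfy the conditions:
10
9+1
8+2
7+3
7+2+1
6+3+1
5+3+2
Counting gives 7.

7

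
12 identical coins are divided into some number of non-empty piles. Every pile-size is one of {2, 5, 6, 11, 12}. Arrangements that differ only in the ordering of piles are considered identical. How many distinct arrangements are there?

5

Listing the qualifying partitions of 12:
12
6, 6
6, 2, 2, 2
5, 5, 2
2, 2, 2, 2, 2, 2
Counting gives 5.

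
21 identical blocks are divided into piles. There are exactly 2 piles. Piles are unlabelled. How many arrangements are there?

10

The partitions of 21 that satisfy the conditions:
20 + 1
19 + 2
18 + 3
17 + 4
16 + 5
15 + 6
14 + 7
13 + 8
12 + 9
11 + 10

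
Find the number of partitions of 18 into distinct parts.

46

There are too many to list fully; the first 12 (by largest part) are:
18
1 + 17
2 + 16
3 + 15
1 + 2 + 15
4 + 14
1 + 3 + 14
5 + 13
1 + 4 + 13
2 + 3 + 13
6 + 12
1 + 5 + 12
…and 34 more, for 46 total.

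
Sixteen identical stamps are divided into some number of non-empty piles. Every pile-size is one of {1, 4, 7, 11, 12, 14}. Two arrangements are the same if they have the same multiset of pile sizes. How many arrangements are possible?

14

Enumerating:
14, 1, 1
12, 4
12, 1, 1, 1, 1
11, 4, 1
11, 1, 1, 1, 1, 1
7, 7, 1, 1
7, 4, 4, 1
7, 4, 1, 1, 1, 1, 1
7, 1, 1, 1, 1, 1, 1, 1, 1, 1
4, 4, 4, 4
4, 4, 4, 1, 1, 1, 1
4, 4, 1, 1, 1, 1, 1, 1, 1, 1
4, 1, 1, 1, 1, 1, 1, 1, 1, 1, 1, 1, 1
1, 1, 1, 1, 1, 1, 1, 1, 1, 1, 1, 1, 1, 1, 1, 1
That's 14 in total.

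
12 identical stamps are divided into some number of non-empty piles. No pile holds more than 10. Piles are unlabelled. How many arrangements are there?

75

Enumerating by decreasing first part gives 75 partitions in all.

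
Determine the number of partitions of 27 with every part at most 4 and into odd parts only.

10

They are:
3+3+3+3+3+3+3+3+3
3+3+3+3+3+3+3+3+1+1+1
3+3+3+3+3+3+3+1+1+1+1+1+1
3+3+3+3+3+3+1+1+1+1+1+1+1+1+1
3+3+3+3+3+1+1+1+1+1+1+1+1+1+1+1+1
3+3+3+3+1+1+1+1+1+1+1+1+1+1+1+1+1+1+1
3+3+3+1+1+1+1+1+1+1+1+1+1+1+1+1+1+1+1+1+1
3+3+1+1+1+1+1+1+1+1+1+1+1+1+1+1+1+1+1+1+1+1+1
3+1+1+1+1+1+1+1+1+1+1+1+1+1+1+1+1+1+1+1+1+1+1+1+1
1+1+1+1+1+1+1+1+1+1+1+1+1+1+1+1+1+1+1+1+1+1+1+1+1+1+1
Counting gives 10.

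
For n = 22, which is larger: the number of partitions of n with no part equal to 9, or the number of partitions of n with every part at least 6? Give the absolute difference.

890

Partitions of 22 with no part equal to 9: 901.
Partitions of 22 with every part at least 6: 11.
|901 − 11| = 890.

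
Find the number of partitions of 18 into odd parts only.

There are too many to list fully; the first 12 (by largest part) are:
17 + 1
15 + 3
15 + 1 + 1 + 1
13 + 5
13 + 3 + 1 + 1
13 + 1 + 1 + 1 + 1 + 1
11 + 7
11 + 5 + 1 + 1
11 + 3 + 3 + 1
11 + 3 + 1 + 1 + 1 + 1
11 + 1 + 1 + 1 + 1 + 1 + 1 + 1
9 + 9
…and 34 more, for 46 total.

46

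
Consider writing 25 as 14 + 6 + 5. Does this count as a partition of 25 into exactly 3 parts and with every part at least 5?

The parts sum to 25, and the condition 'there are exactly 3 summands' holds; the condition 'every summand is at least 5' holds.

Yes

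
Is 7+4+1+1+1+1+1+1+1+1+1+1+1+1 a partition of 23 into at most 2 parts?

No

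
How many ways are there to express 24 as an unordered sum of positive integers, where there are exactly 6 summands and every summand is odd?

26

A partial list (first 12 by largest part):
19 + 1 + 1 + 1 + 1 + 1
17 + 3 + 1 + 1 + 1 + 1
15 + 5 + 1 + 1 + 1 + 1
15 + 3 + 3 + 1 + 1 + 1
13 + 7 + 1 + 1 + 1 + 1
13 + 5 + 3 + 1 + 1 + 1
13 + 3 + 3 + 3 + 1 + 1
11 + 9 + 1 + 1 + 1 + 1
11 + 7 + 3 + 1 + 1 + 1
11 + 5 + 5 + 1 + 1 + 1
11 + 5 + 3 + 3 + 1 + 1
11 + 3 + 3 + 3 + 3 + 1
…and 14 more, for 26 total.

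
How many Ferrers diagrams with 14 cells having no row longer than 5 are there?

A partial list (first 12 by largest part):
5,5,4
5,5,3,1
5,5,2,2
5,5,2,1,1
5,5,1,1,1,1
5,4,4,1
5,4,3,2
5,4,3,1,1
5,4,2,2,1
5,4,2,1,1,1
5,4,1,1,1,1,1
5,3,3,3
…and 58 more, for 70 total.

70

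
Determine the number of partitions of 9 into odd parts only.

8

They are:
9
1+1+7
1+3+5
1+1+1+1+5
3+3+3
1+1+1+3+3
1+1+1+1+1+1+3
1+1+1+1+1+1+1+1+1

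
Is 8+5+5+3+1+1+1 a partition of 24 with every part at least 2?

The parts sum to 24, and the condition 'every summand is at least 2' is violated.

No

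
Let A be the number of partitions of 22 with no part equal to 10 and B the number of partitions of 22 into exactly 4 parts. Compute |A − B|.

Partitions of 22 with no part equal to 10: 925.
Partitions of 22 into exactly 4 parts: 84.
|925 − 84| = 841.

841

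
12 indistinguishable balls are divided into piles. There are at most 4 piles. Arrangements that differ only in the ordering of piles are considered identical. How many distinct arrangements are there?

34

A partial list (first 12 by largest part):
12
11+1
10+2
10+1+1
9+3
9+2+1
9+1+1+1
8+4
8+3+1
8+2+2
8+2+1+1
7+5
…and 22 more, for 34 total.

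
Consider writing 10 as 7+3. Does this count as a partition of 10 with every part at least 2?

Yes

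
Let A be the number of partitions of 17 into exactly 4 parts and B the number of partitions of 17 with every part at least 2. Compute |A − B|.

27

Partitions of 17 into exactly 4 parts: 39.
Partitions of 17 with every part at least 2: 66.
|39 − 66| = 27.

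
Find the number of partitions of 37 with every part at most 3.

133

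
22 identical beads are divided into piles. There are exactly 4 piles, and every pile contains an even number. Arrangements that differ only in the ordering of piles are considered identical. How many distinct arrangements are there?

Enumerating:
16+2+2+2
14+4+2+2
12+6+2+2
12+4+4+2
10+8+2+2
10+6+4+2
10+4+4+4
8+8+4+2
8+6+6+2
8+6+4+4
6+6+6+4

11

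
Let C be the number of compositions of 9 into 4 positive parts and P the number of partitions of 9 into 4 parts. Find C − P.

50

Compositions: C(8,3) = 56.
Unordered (partitions into 4 parts): 6.
Difference: 56 − 6 = 50.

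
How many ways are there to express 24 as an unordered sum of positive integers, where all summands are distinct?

122

A full systematic count gives 122.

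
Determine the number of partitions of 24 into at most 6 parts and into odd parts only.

There are too many to list fully; the first 12 (by largest part) are:
23, 1
21, 3
21, 1, 1, 1
19, 5
19, 3, 1, 1
19, 1, 1, 1, 1, 1
17, 7
17, 5, 1, 1
17, 3, 3, 1
17, 3, 1, 1, 1, 1
15, 9
15, 7, 1, 1
…and 43 more, for 55 total.

55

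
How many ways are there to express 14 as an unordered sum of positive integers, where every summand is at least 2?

34

A partial list (first 12 by largest part):
14
2+12
3+11
4+10
2+2+10
5+9
2+3+9
6+8
2+4+8
3+3+8
2+2+2+8
7+7
…and 22 more, for 34 total.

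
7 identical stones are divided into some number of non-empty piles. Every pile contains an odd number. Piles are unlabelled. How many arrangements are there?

5

Listing the qualifying partitions of 7:
7
5,1,1
3,3,1
3,1,1,1,1
1,1,1,1,1,1,1
That's 5 in total.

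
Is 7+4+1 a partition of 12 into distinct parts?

Yes

The parts sum to 12, and the condition 'all summands are distinct' holds.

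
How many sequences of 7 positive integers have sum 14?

1716

A composition of 14 into 7 positive parts is chosen by placing 6 dividers among the 13 gaps between 14 units: C(13,6) = 1716.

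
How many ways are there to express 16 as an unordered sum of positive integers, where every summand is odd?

32

A partial list (first 12 by largest part):
15,1
13,3
13,1,1,1
11,5
11,3,1,1
11,1,1,1,1,1
9,7
9,5,1,1
9,3,3,1
9,3,1,1,1,1
9,1,1,1,1,1,1,1
7,7,1,1
…and 20 more, for 32 total.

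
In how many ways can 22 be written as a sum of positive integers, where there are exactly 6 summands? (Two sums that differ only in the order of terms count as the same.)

A full systematic count gives 136.

136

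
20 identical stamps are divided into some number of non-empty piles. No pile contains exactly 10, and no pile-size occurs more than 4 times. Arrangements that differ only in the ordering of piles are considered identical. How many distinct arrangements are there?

375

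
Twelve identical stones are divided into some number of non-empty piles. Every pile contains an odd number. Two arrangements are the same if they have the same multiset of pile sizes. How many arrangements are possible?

15

Enumerating:
11, 1
9, 3
9, 1, 1, 1
7, 5
7, 3, 1, 1
7, 1, 1, 1, 1, 1
5, 5, 1, 1
5, 3, 3, 1
5, 3, 1, 1, 1, 1
5, 1, 1, 1, 1, 1, 1, 1
3, 3, 3, 3
3, 3, 3, 1, 1, 1
3, 3, 1, 1, 1, 1, 1, 1
3, 1, 1, 1, 1, 1, 1, 1, 1, 1
1, 1, 1, 1, 1, 1, 1, 1, 1, 1, 1, 1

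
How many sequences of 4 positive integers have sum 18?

680

A composition of 18 into 4 positive parts is chosen by placing 3 dividers among the 17 gaps between 18 units: C(17,3) = 680.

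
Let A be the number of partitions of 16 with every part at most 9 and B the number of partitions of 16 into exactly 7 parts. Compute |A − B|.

173

Partitions of 16 with every part at most 9: 201.
Partitions of 16 into exactly 7 parts: 28.
|201 − 28| = 173.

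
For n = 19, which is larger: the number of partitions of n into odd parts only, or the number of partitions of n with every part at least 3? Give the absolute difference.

15

Partitions of 19 into odd parts only: 54.
Partitions of 19 with every part at least 3: 39.
|54 − 39| = 15.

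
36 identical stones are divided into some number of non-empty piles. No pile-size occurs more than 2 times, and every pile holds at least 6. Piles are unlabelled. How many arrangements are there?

A full systematic count gives 82.

82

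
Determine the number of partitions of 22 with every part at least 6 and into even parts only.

6

They are:
22
16+6
14+8
12+10
10+6+6
8+8+6
Counting gives 6.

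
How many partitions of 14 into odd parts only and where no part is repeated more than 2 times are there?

8

Listing the qualifying partitions of 14:
13,1
11,3
9,5
9,3,1,1
7,7
7,5,1,1
7,3,3,1
5,5,3,1
Counting gives 8.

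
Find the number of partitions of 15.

176

Counting exhaustively, 176 partitions satisfy the conditions.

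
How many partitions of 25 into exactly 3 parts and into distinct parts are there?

40

A partial list (first 12 by largest part):
1,2,22
1,3,21
1,4,20
2,3,20
1,5,19
2,4,19
1,6,18
2,5,18
3,4,18
1,7,17
2,6,17
3,5,17
…and 28 more, for 40 total.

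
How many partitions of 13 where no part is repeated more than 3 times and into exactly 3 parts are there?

Listing the qualifying partitions of 13:
1 + 1 + 11
1 + 2 + 10
1 + 3 + 9
2 + 2 + 9
1 + 4 + 8
2 + 3 + 8
1 + 5 + 7
2 + 4 + 7
3 + 3 + 7
1 + 6 + 6
2 + 5 + 6
3 + 4 + 6
3 + 5 + 5
4 + 4 + 5
Counting gives 14.

14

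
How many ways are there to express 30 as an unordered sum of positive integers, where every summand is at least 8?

16

They are:
30
22 + 8
21 + 9
20 + 10
19 + 11
18 + 12
17 + 13
16 + 14
15 + 15
14 + 8 + 8
13 + 9 + 8
12 + 10 + 8
12 + 9 + 9
11 + 11 + 8
11 + 10 + 9
10 + 10 + 10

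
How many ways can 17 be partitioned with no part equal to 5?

There are 220 such partitions.

220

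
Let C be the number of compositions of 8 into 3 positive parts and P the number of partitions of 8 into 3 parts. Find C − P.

Compositions: C(7,2) = 21.
Partitions of 8 into exactly 3 parts: 5.
Difference: 21 − 5 = 16.

16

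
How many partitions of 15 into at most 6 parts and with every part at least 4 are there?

8

The partitions of 15 that satisfy the conditions:
15
11, 4
10, 5
9, 6
8, 7
7, 4, 4
6, 5, 4
5, 5, 5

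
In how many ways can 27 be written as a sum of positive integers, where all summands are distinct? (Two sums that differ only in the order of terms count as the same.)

192

Counting exhaustively, 192 partitions satisfy the conditions.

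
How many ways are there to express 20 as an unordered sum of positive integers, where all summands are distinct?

There are too many to list fully; the first 12 (by largest part) are:
20
19 + 1
18 + 2
17 + 3
17 + 2 + 1
16 + 4
16 + 3 + 1
15 + 5
15 + 4 + 1
15 + 3 + 2
14 + 6
14 + 5 + 1
…and 52 more, for 64 total.

64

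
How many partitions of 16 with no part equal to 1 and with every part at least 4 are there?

11

Enumerating:
16
12,4
11,5
10,6
9,7
8,8
8,4,4
7,5,4
6,6,4
6,5,5
4,4,4,4
That's 11 in total.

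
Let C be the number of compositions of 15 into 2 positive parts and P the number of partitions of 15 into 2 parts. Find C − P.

Compositions: C(14,1) = 14.
Partitions of 15 into exactly 2 parts: 7.
Difference: 14 − 7 = 7.

7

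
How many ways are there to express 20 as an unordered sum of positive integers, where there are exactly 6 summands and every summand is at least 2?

20

The partitions of 20 that satisfy the conditions:
10 + 2 + 2 + 2 + 2 + 2
9 + 3 + 2 + 2 + 2 + 2
8 + 4 + 2 + 2 + 2 + 2
8 + 3 + 3 + 2 + 2 + 2
7 + 5 + 2 + 2 + 2 + 2
7 + 4 + 3 + 2 + 2 + 2
7 + 3 + 3 + 3 + 2 + 2
6 + 6 + 2 + 2 + 2 + 2
6 + 5 + 3 + 2 + 2 + 2
6 + 4 + 4 + 2 + 2 + 2
6 + 4 + 3 + 3 + 2 + 2
6 + 3 + 3 + 3 + 3 + 2
5 + 5 + 4 + 2 + 2 + 2
5 + 5 + 3 + 3 + 2 + 2
5 + 4 + 4 + 3 + 2 + 2
5 + 4 + 3 + 3 + 3 + 2
5 + 3 + 3 + 3 + 3 + 3
4 + 4 + 4 + 4 + 2 + 2
4 + 4 + 4 + 3 + 3 + 2
4 + 4 + 3 + 3 + 3 + 3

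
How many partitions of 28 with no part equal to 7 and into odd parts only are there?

146

Enumerating by decreasing first part gives 146 partitions in all.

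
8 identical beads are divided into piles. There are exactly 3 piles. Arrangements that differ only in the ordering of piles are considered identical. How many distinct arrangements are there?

Listing the qualifying partitions of 8:
6,1,1
5,2,1
4,3,1
4,2,2
3,3,2

5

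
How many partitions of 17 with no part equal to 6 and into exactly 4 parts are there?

29

A partial list (first 12 by largest part):
14,1,1,1
13,2,1,1
12,3,1,1
12,2,2,1
11,4,1,1
11,3,2,1
11,2,2,2
10,5,1,1
10,4,2,1
10,3,3,1
10,3,2,2
9,5,2,1
…and 17 more, for 29 total.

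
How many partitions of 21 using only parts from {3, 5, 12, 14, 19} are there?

3

They are:
3+3+3+12
3+3+5+5+5
3+3+3+3+3+3+3
Counting gives 3.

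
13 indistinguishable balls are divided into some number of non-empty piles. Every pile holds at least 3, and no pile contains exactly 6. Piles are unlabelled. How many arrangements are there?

8

Listing the qualifying partitions of 13:
13
3 + 10
4 + 9
5 + 8
3 + 3 + 7
3 + 5 + 5
4 + 4 + 5
3 + 3 + 3 + 4
Counting gives 8.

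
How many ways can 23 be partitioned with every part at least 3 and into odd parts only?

15

Listing the qualifying partitions of 23:
23
17+3+3
15+5+3
13+7+3
13+5+5
11+9+3
11+7+5
11+3+3+3+3
9+9+5
9+7+7
9+5+3+3+3
7+7+3+3+3
7+5+5+3+3
5+5+5+5+3
5+3+3+3+3+3+3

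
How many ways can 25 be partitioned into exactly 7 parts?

A full systematic count gives 248.

248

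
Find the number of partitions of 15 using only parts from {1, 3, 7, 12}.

12

Enumerating:
12+3
12+1+1+1
7+7+1
7+3+3+1+1
7+3+1+1+1+1+1
7+1+1+1+1+1+1+1+1
3+3+3+3+3
3+3+3+3+1+1+1
3+3+3+1+1+1+1+1+1
3+3+1+1+1+1+1+1+1+1+1
3+1+1+1+1+1+1+1+1+1+1+1+1
1+1+1+1+1+1+1+1+1+1+1+1+1+1+1
Counting gives 12.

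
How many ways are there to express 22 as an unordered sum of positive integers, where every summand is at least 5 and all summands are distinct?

11

Listing the qualifying partitions of 22:
22
5 + 17
6 + 16
7 + 15
8 + 14
9 + 13
10 + 12
5 + 6 + 11
5 + 7 + 10
5 + 8 + 9
6 + 7 + 9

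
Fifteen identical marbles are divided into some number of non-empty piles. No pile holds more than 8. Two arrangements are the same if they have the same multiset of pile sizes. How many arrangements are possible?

146

A full systematic count gives 146.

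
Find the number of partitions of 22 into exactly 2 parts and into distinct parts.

They are:
21, 1
20, 2
19, 3
18, 4
17, 5
16, 6
15, 7
14, 8
13, 9
12, 10
That's 10 in total.

10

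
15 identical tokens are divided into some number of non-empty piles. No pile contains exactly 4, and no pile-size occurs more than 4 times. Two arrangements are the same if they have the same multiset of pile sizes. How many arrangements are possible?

83

Direct enumeration gives 83 partitions.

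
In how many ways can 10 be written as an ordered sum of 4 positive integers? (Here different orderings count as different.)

84

By stars and bars with positive parts, the count is C(9,3) = 84.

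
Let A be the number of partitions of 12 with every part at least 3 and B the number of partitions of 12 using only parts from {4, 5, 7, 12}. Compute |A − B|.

Partitions of 12 with every part at least 3: 9.
Partitions of 12 using only parts from {4, 5, 7, 12}: 3.
|9 − 3| = 6.

6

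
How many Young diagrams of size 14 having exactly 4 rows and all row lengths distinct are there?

5

They are:
8, 3, 2, 1
7, 4, 2, 1
6, 5, 2, 1
6, 4, 3, 1
5, 4, 3, 2
That's 5 in total.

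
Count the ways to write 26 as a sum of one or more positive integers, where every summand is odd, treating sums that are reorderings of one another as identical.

165

A full systematic count gives 165.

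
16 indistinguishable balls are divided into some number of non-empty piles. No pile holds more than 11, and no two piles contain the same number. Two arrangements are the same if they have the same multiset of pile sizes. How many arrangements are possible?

25

They are:
5,11
1,4,11
2,3,11
6,10
1,5,10
2,4,10
1,2,3,10
7,9
1,6,9
2,5,9
3,4,9
1,2,4,9
1,7,8
2,6,8
3,5,8
1,2,5,8
1,3,4,8
3,6,7
1,2,6,7
4,5,7
1,3,5,7
2,3,4,7
1,4,5,6
2,3,5,6
1,2,3,4,6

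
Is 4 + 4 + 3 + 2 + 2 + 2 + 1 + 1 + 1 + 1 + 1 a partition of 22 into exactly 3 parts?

No

The parts sum to 22, and the condition 'there are exactly 3 summands' is violated.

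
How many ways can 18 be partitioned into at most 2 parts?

10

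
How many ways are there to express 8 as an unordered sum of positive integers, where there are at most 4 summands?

15

They are:
8
7+1
6+2
6+1+1
5+3
5+2+1
5+1+1+1
4+4
4+3+1
4+2+2
4+2+1+1
3+3+2
3+3+1+1
3+2+2+1
2+2+2+2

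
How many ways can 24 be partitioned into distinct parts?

There are 122 such partitions.

122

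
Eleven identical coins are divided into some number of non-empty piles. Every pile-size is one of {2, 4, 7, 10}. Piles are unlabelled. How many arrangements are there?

2

Listing the qualifying partitions of 11:
7,4
7,2,2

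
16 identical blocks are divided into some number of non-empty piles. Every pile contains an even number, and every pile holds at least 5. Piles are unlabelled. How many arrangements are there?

Listing the qualifying partitions of 16:
16
6+10
8+8
Counting gives 3.

3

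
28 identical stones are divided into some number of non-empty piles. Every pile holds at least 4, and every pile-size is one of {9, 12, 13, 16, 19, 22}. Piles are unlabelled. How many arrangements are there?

2

Listing the qualifying partitions of 28:
19 + 9
16 + 12
Counting gives 2.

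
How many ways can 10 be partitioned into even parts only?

7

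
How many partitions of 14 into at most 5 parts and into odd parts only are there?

They are:
13,1
11,3
11,1,1,1
9,5
9,3,1,1
7,7
7,5,1,1
7,3,3,1
5,5,3,1
5,3,3,3
Counting gives 10.

10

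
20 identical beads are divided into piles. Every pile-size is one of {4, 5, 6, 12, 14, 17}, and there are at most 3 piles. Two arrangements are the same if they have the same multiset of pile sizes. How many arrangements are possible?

The partitions of 20 that satisfy the conditions:
6 + 14
4 + 4 + 12
That's 2 in total.

2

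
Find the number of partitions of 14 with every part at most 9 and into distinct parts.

15

They are:
5 + 9
1 + 4 + 9
2 + 3 + 9
6 + 8
1 + 5 + 8
2 + 4 + 8
1 + 2 + 3 + 8
1 + 6 + 7
2 + 5 + 7
3 + 4 + 7
1 + 2 + 4 + 7
3 + 5 + 6
1 + 2 + 5 + 6
1 + 3 + 4 + 6
2 + 3 + 4 + 5
That's 15 in total.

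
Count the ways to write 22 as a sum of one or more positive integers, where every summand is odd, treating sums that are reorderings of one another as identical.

Enumerating by decreasing first part gives 89 partitions in all.

89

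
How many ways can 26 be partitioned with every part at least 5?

There are too many to list fully; the first 12 (by largest part) are:
26
21, 5
20, 6
19, 7
18, 8
17, 9
16, 10
16, 5, 5
15, 11
15, 6, 5
14, 12
14, 7, 5
…and 24 more, for 36 total.

36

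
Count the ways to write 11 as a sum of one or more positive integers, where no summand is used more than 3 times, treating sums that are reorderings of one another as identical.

38

There are too many to list fully; the first 12 (by largest part) are:
11
10,1
9,2
9,1,1
8,3
8,2,1
8,1,1,1
7,4
7,3,1
7,2,2
7,2,1,1
6,5
…and 26 more, for 38 total.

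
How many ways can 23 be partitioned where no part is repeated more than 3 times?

Enumerating by decreasing first part gives 592 partitions in all.

592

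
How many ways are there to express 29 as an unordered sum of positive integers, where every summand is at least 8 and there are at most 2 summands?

Listing the qualifying partitions of 29:
29
8, 21
9, 20
10, 19
11, 18
12, 17
13, 16
14, 15
Counting gives 8.

8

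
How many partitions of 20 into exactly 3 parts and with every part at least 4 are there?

10

Enumerating:
12, 4, 4
11, 5, 4
10, 6, 4
10, 5, 5
9, 7, 4
9, 6, 5
8, 8, 4
8, 7, 5
8, 6, 6
7, 7, 6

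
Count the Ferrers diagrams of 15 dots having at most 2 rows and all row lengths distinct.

They are:
15
14+1
13+2
12+3
11+4
10+5
9+6
8+7

8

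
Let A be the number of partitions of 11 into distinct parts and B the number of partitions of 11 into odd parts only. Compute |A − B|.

0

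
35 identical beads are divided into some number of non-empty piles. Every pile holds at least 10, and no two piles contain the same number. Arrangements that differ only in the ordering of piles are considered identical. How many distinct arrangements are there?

11

Enumerating:
35
10+25
11+24
12+23
13+22
14+21
15+20
16+19
17+18
10+11+14
10+12+13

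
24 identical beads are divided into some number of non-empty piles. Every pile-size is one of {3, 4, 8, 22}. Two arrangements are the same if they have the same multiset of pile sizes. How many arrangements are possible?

Enumerating:
8 + 8 + 8
8 + 8 + 4 + 4
8 + 4 + 4 + 4 + 4
8 + 4 + 3 + 3 + 3 + 3
4 + 4 + 4 + 4 + 4 + 4
4 + 4 + 4 + 3 + 3 + 3 + 3
3 + 3 + 3 + 3 + 3 + 3 + 3 + 3

7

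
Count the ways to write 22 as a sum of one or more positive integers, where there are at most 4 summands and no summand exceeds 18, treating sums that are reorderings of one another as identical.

129

Counting exhaustively, 129 partitions satisfy the conditions.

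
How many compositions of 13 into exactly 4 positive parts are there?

220

Place 3 bars in the 12 internal gaps of a row of 13 dots: C(12,3) = 220.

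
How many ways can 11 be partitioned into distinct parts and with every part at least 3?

4

The partitions of 11 that satisfy the conditions:
11
8 + 3
7 + 4
6 + 5
That's 4 in total.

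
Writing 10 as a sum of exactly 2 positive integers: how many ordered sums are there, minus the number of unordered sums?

Compositions: C(9,1) = 9.
Unordered (partitions into 2 parts): 5.
Difference: 9 − 5 = 4.

4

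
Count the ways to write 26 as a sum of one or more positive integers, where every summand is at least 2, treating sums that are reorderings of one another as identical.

478

A full systematic count gives 478.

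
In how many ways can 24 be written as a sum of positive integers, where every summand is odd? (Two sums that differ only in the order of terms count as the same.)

Counting exhaustively, 122 partitions satisfy the conditions.

122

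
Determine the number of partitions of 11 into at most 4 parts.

27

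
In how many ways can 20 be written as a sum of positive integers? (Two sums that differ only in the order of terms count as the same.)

Systematic enumeration (by largest part, then next-largest, …) yields 627.

627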